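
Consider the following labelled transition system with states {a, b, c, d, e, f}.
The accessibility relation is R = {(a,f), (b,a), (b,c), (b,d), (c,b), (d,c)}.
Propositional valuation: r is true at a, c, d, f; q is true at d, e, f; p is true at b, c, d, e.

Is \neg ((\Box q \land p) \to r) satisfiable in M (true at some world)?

Let φ = \neg ((\Box q \land p) \to r). Evaluate φ at each world:
  a (successors {f}): φ is false.
  b (successors {a, c, d}): φ is false.
  c (successors {b}): φ is false.
  d (successors {c}): φ is false.
  e (successors ∅): φ is true.
  f (successors ∅): φ is false.
Detail at e (witness):
  At e: (\Box q \land p) \to r is false, so \neg ((\Box q \land p) \to r) is true.
    At e: \Box q \land p is true, r is false, so (\Box q \land p) \to r is false.
      At e: \Box q is true, p is true, so \Box q \land p is true.

Yes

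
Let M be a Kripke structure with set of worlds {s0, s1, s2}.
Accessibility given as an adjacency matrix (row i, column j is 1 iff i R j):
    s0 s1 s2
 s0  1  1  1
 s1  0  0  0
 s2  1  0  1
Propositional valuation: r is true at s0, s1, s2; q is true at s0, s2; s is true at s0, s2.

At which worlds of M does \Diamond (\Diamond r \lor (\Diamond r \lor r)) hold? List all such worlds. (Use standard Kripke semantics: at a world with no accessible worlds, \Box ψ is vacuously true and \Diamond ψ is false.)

Let φ = \Diamond (\Diamond r \lor (\Diamond r \lor r)). Evaluate φ at each world:
  s0 (successors {s0, s1, s2}): φ is true.
  s1 (successors ∅): φ is false.
  s2 (successors {s0, s2}): φ is true.
For instance, at s0:
  At s0: \Diamond (\Diamond r \lor (\Diamond r \lor r)) requires \Diamond r \lor (\Diamond r \lor r) at some successor in {s0, s1, s2}.
    \Diamond r \lor (\Diamond r \lor r) holds at s0, so \Diamond (\Diamond r \lor (\Diamond r \lor r)) is true at s0.
      At s0: \Diamond r is true, \Diamond r \lor r is true, so \Diamond r \lor (\Diamond r \lor r) is true.
Satisfying worlds: {s0, s2}

s0, s2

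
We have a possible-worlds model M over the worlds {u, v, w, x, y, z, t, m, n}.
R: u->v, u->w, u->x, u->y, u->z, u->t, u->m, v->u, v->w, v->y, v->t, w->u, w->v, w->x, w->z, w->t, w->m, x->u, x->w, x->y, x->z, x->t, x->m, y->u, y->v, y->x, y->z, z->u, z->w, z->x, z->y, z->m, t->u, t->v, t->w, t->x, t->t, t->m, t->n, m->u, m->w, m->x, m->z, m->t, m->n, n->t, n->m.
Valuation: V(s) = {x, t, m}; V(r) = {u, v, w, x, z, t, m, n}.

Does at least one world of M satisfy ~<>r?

Let φ = ~<>r. Evaluate φ at each world:
  u (successors {v, w, x, y, z, t, m}): φ is false.
  v (successors {u, w, y, t}): φ is false.
  w (successors {u, v, x, z, t, m}): φ is false.
  x (successors {u, w, y, z, t, m}): φ is false.
  y (successors {u, v, x, z}): φ is false.
  z (successors {u, w, x, y, m}): φ is false.
  t (successors {u, v, w, x, t, m, n}): φ is false.
  m (successors {u, w, x, z, t, n}): φ is false.
  n (successors {t, m}): φ is false.
For instance, at v:
  At v: <>r is true, so ~<>r is false.
    At v: <>r requires r at some successor in {u, w, y, t}.
      r holds at u, so <>r is true at v.

No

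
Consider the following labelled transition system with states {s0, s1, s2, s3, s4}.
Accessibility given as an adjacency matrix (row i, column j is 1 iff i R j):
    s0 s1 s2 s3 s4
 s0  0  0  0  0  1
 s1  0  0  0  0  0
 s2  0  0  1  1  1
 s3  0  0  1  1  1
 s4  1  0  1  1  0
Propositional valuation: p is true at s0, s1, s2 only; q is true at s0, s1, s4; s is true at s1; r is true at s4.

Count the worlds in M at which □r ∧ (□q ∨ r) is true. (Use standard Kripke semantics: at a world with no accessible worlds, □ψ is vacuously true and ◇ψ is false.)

2

Recall that □ψ holds at a world iff ψ holds at every accessible world, and ◇ψ holds iff ψ holds at some accessible world.
Let φ = □r ∧ (□q ∨ r). Evaluate φ at each world:
  s0 (successors {s4}): φ is true.
  s1 (successors ∅): φ is true.
  s2 (successors {s2, s3, s4}): φ is false.
  s3 (successors {s2, s3, s4}): φ is false.
  s4 (successors {s0, s2, s3}): φ is false.
For instance, at s4:
  At s4: □r is false, □q ∨ r is true, so □r ∧ (□q ∨ r) is false.
    At s4: □r requires r at every successor {s0, s2, s3}.
      r fails at s0, so □r is false at s4.
    At s4: □q is false, r is true, so □q ∨ r is true.
      At s4: □q requires q at every successor {s0, s2, s3}.
        q fails at s2, so □q is false at s4.
Satisfying worlds: {s0, s1}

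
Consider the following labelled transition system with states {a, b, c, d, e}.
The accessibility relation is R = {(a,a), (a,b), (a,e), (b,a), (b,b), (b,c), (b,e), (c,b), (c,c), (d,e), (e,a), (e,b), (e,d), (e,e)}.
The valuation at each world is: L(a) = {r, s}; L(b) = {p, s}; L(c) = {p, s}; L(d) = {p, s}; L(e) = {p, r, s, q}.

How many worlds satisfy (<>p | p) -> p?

4

Recall that <>ψ holds at a world iff ψ holds at some accessible world.
Let φ = (<>p | p) -> p. Evaluate φ at each world:
  a (successors {a, b, e}): φ is false.
  b (successors {a, b, c, e}): φ is true.
  c (successors {b, c}): φ is true.
  d (successors {e}): φ is true.
  e (successors {a, b, d, e}): φ is true.
For instance, at a:
  At a: <>p | p is true, p is false, so (<>p | p) -> p is false.
    At a: <>p is true, p is false, so <>p | p is true.
      At a: <>p requires p at some successor in {a, b, e}.
        p holds at b, so <>p is true at a.
Satisfying worlds: {b, c, d, e}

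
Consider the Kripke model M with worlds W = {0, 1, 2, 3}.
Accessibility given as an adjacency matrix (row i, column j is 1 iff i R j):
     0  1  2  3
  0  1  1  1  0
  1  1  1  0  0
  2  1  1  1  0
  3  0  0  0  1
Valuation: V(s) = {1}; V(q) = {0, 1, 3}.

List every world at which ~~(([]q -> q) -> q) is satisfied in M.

0, 1, 3

Let φ = ~~(([]q -> q) -> q). Evaluate φ at each world:
  0 (successors {0, 1, 2}): φ is true.
  1 (successors {0, 1}): φ is true.
  2 (successors {0, 1, 2}): φ is false.
  3 (successors {3}): φ is true.
For instance, at 2:
  At 2: ~(([]q -> q) -> q) is true, so ~~(([]q -> q) -> q) is false.
    At 2: ([]q -> q) -> q is false, so ~(([]q -> q) -> q) is true.
      At 2: []q -> q is true, q is false, so ([]q -> q) -> q is false.
Satisfying worlds: {0, 1, 3}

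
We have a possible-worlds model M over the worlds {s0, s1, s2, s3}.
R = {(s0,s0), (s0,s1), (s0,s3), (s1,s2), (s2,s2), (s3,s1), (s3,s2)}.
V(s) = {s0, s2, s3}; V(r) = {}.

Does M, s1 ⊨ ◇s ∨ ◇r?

Recall that ◇ψ holds at a world iff ψ holds at some accessible world.
At s1: ◇s is true, ◇r is false, so ◇s ∨ ◇r is true.
  At s1: ◇s requires s at some successor in {s2}.
    s holds at s2, so ◇s is true at s1.
  At s1: ◇r requires r at some successor in {s2}.
    At s2: r is false.
  So ◇r is false at s1.

Yes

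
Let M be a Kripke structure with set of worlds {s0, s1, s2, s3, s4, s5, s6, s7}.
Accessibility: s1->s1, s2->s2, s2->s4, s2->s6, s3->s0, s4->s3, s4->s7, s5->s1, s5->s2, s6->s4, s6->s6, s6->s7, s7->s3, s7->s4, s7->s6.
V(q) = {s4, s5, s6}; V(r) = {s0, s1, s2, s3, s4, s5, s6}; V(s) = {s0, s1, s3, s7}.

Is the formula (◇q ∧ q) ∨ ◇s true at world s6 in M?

Yes

At s6: ◇q ∧ q is true, ◇s is true, so (◇q ∧ q) ∨ ◇s is true.
  At s6: ◇q is true, q is true, so ◇q ∧ q is true.
    At s6: ◇q requires q at some successor in {s4, s6, s7}.
      q holds at s4, so ◇q is true at s6.
  At s6: ◇s requires s at some successor in {s4, s6, s7}.
    s holds at s7, so ◇s is true at s6.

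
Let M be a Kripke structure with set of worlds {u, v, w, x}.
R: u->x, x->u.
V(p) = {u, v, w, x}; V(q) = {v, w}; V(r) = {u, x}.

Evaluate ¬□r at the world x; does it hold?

Recall that □ψ holds at a world iff ψ holds at every accessible world, and ◇ψ holds iff ψ holds at some accessible world.
At x: □r is true, so ¬□r is false.
  At x: □r requires r at every successor {u}.
    At u: r is true.
  So □r is true at x.

No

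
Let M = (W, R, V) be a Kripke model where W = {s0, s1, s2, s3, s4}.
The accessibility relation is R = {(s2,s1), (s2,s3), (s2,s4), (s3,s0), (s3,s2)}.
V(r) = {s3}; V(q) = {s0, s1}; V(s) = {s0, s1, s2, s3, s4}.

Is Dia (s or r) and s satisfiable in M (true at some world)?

Let φ = Dia (s or r) and s. Evaluate φ at each world:
  s0 (successors ∅): φ is false.
  s1 (successors ∅): φ is false.
  s2 (successors {s1, s3, s4}): φ is true.
  s3 (successors {s0, s2}): φ is true.
  s4 (successors ∅): φ is false.
Detail at s2 (witness):
  At s2: Dia (s or r) is true, s is true, so Dia (s or r) and s is true.
    At s2: Dia (s or r) requires s or r at some successor in {s1, s3, s4}.
      s or r holds at s1, so Dia (s or r) is true at s2.

Yes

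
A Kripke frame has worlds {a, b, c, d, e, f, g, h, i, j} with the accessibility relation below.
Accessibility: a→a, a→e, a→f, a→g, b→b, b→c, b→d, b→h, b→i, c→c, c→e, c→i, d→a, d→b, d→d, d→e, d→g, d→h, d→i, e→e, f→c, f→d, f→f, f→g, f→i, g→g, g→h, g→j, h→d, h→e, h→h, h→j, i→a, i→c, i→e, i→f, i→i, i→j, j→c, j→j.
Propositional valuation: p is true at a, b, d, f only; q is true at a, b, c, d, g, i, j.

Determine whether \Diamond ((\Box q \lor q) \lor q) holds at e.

At e: \Diamond ((\Box q \lor q) \lor q) requires (\Box q \lor q) \lor q at some successor in {e}.
  At e: (\Box q \lor q) \lor q is false.
So \Diamond ((\Box q \lor q) \lor q) is false at e.

No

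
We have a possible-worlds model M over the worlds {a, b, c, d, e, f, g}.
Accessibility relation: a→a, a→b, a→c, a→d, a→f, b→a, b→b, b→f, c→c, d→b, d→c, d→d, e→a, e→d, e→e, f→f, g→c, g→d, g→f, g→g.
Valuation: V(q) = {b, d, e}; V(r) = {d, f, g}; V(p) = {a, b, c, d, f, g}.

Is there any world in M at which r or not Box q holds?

Let φ = r or not Box q. Evaluate φ at each world:
  a (successors {a, b, c, d, f}): φ is true.
  b (successors {a, b, f}): φ is true.
  c (successors {c}): φ is true.
  d (successors {b, c, d}): φ is true.
  e (successors {a, d, e}): φ is true.
  f (successors {f}): φ is true.
  g (successors {c, d, f, g}): φ is true.
Detail at a (witness):
  At a: r is false, not Box q is true, so r or not Box q is true.
    At a: Box q is false, so not Box q is true.
      At a: Box q requires q at every successor {a, b, c, d, f}.
        q fails at a, so Box q is false at a.

Yes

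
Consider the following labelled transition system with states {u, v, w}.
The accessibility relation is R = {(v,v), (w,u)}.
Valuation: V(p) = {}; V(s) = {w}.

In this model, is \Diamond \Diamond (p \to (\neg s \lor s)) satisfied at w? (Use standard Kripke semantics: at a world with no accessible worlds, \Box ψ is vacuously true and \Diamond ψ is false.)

No

At w: \Diamond \Diamond (p \to (\neg s \lor s)) requires \Diamond (p \to (\neg s \lor s)) at some successor in {u}.
  At u: \Diamond (p \to (\neg s \lor s)) is false.
So \Diamond \Diamond (p \to (\neg s \lor s)) is false at w.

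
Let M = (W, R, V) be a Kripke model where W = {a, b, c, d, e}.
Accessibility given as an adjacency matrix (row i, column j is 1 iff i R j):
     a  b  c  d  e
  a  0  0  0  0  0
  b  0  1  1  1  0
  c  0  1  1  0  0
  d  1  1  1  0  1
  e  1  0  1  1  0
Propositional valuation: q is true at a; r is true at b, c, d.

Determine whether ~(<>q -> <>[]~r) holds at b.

Recall that []ψ holds at a world iff ψ holds at every accessible world, and <>ψ holds iff ψ holds at some accessible world.
At b: <>q -> <>[]~r is true, so ~(<>q -> <>[]~r) is false.
  At b: <>q is false, <>[]~r is false, so <>q -> <>[]~r is true.
    At b: <>q requires q at some successor in {b, c, d}.
      At b: q is false.
      At c: q is false.
      At d: q is false.
    So <>q is false at b.
    At b: <>[]~r requires []~r at some successor in {b, c, d}.
      At b: []~r is false.
      At c: []~r is false.
      At d: []~r is false.
    So <>[]~r is false at b.

No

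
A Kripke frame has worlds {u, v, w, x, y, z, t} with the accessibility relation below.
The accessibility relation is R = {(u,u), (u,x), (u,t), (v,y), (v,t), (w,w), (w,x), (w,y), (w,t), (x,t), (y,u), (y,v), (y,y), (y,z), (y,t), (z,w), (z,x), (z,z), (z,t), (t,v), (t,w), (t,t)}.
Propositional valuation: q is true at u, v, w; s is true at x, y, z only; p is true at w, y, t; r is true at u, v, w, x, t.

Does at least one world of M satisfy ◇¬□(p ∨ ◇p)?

No

Let φ = ◇¬□(p ∨ ◇p). Evaluate φ at each world:
  u (successors {u, x, t}): φ is false.
  v (successors {y, t}): φ is false.
  w (successors {w, x, y, t}): φ is false.
  x (successors {t}): φ is false.
  y (successors {u, v, y, z, t}): φ is false.
  z (successors {w, x, z, t}): φ is false.
  t (successors {v, w, t}): φ is false.
For instance, at u:
  At u: ◇¬□(p ∨ ◇p) requires ¬□(p ∨ ◇p) at some successor in {u, x, t}.
    At u: ¬□(p ∨ ◇p) is false.
    At x: ¬□(p ∨ ◇p) is false.
    At t: ¬□(p ∨ ◇p) is false.
  So ◇¬□(p ∨ ◇p) is false at u.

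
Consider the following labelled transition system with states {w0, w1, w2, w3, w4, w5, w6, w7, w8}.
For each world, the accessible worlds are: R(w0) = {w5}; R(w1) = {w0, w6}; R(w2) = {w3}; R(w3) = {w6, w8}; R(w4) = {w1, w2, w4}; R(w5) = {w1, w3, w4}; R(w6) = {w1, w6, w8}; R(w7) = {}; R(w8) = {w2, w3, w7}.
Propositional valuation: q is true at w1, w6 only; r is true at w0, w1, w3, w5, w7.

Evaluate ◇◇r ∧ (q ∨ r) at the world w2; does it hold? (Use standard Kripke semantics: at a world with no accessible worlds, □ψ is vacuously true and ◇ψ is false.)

No

Recall that ◇ψ holds at a world iff ψ holds at some accessible world.
At w2: ◇◇r is false, q ∨ r is false, so ◇◇r ∧ (q ∨ r) is false.
  At w2: ◇◇r requires ◇r at some successor in {w3}.
    At w3: ◇r is false.
  So ◇◇r is false at w2.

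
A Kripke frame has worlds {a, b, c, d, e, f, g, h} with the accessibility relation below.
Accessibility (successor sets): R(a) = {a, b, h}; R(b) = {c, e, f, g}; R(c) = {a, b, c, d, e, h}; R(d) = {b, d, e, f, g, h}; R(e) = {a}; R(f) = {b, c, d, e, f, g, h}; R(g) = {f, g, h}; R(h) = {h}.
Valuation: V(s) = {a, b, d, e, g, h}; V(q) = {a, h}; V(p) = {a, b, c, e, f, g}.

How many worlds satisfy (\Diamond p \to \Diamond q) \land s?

Recall that \Diamond ψ holds at a world iff ψ holds at some accessible world.
Let φ = (\Diamond p \to \Diamond q) \land s. Evaluate φ at each world:
  a (successors {a, b, h}): φ is true.
  b (successors {c, e, f, g}): φ is false.
  c (successors {a, b, c, d, e, h}): φ is false.
  d (successors {b, d, e, f, g, h}): φ is true.
  e (successors {a}): φ is true.
  f (successors {b, c, d, e, f, g, h}): φ is false.
  g (successors {f, g, h}): φ is true.
  h (successors {h}): φ is true.
For instance, at e:
  At e: \Diamond p \to \Diamond q is true, s is true, so (\Diamond p \to \Diamond q) \land s is true.
    At e: \Diamond p is true, \Diamond q is true, so \Diamond p \to \Diamond q is true.
      At e: \Diamond p requires p at some successor in {a}.
        p holds at a, so \Diamond p is true at e.
      At e: \Diamond q requires q at some successor in {a}.
        q holds at a, so \Diamond q is true at e.
Satisfying worlds: {a, d, e, g, h}

5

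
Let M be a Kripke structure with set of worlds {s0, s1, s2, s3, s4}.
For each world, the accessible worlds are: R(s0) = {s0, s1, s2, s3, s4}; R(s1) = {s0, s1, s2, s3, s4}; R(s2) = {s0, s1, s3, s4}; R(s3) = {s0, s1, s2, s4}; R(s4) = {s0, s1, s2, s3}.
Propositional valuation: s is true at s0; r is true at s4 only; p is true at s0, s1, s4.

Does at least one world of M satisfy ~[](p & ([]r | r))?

Yes

Recall that []ψ holds at a world iff ψ holds at every accessible world, and <>ψ holds iff ψ holds at some accessible world.
Let φ = ~[](p & ([]r | r)). Evaluate φ at each world:
  s0 (successors {s0, s1, s2, s3, s4}): φ is true.
  s1 (successors {s0, s1, s2, s3, s4}): φ is true.
  s2 (successors {s0, s1, s3, s4}): φ is true.
  s3 (successors {s0, s1, s2, s4}): φ is true.
  s4 (successors {s0, s1, s2, s3}): φ is true.
Detail at s0 (witness):
  At s0: [](p & ([]r | r)) is false, so ~[](p & ([]r | r)) is true.
    At s0: [](p & ([]r | r)) requires p & ([]r | r) at every successor {s0, s1, s2, s3, s4}.
      p & ([]r | r) fails at s0, so [](p & ([]r | r)) is false at s0.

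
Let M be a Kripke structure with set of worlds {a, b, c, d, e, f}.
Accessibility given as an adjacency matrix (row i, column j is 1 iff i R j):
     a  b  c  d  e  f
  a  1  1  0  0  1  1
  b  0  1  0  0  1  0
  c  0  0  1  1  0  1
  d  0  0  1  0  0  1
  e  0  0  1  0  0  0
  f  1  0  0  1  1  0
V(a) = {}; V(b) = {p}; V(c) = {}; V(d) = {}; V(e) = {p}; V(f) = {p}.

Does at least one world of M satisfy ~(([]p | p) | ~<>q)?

No

Let φ = ~(([]p | p) | ~<>q). Evaluate φ at each world:
  a (successors {a, b, e, f}): φ is false.
  b (successors {b, e}): φ is false.
  c (successors {c, d, f}): φ is false.
  d (successors {c, f}): φ is false.
  e (successors {c}): φ is false.
  f (successors {a, d, e}): φ is false.
For instance, at c:
  At c: ([]p | p) | ~<>q is true, so ~(([]p | p) | ~<>q) is false.
    At c: []p | p is false, ~<>q is true, so ([]p | p) | ~<>q is true.
      At c: []p is false, p is false, so []p | p is false.
      At c: <>q is false, so ~<>q is true.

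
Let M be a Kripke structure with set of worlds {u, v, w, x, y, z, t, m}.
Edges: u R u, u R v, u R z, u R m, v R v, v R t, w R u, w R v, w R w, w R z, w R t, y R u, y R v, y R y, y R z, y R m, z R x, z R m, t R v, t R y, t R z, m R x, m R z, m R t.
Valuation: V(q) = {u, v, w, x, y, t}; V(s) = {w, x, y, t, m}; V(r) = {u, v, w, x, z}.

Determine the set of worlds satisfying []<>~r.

Let φ = []<>~r. Evaluate φ at each world:
  u (successors {u, v, z, m}): φ is true.
  v (successors {v, t}): φ is true.
  w (successors {u, v, w, z, t}): φ is true.
  x (successors ∅): φ is true.
  y (successors {u, v, y, z, m}): φ is true.
  z (successors {x, m}): φ is false.
  t (successors {v, y, z}): φ is true.
  m (successors {x, z, t}): φ is false.
For instance, at u:
  At u: []<>~r requires <>~r at every successor {u, v, z, m}.
    At u: <>~r is true.
    At v: <>~r is true.
    At z: <>~r is true.
    At m: <>~r is true.
  So []<>~r is true at u.
Satisfying worlds: {u, v, w, x, y, t}

u, v, w, x, y, t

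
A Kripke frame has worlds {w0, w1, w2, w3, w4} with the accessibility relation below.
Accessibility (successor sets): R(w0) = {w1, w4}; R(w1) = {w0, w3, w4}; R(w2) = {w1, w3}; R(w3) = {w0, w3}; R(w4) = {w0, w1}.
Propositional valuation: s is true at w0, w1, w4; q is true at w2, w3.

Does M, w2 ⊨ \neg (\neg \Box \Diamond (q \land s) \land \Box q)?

Yes

At w2: \neg \Box \Diamond (q \land s) \land \Box q is false, so \neg (\neg \Box \Diamond (q \land s) \land \Box q) is true.
  At w2: \neg \Box \Diamond (q \land s) is true, \Box q is false, so \neg \Box \Diamond (q \land s) \land \Box q is false.
    At w2: \Box \Diamond (q \land s) is false, so \neg \Box \Diamond (q \land s) is true.
      At w2: \Box \Diamond (q \land s) requires \Diamond (q \land s) at every successor {w1, w3}.
        \Diamond (q \land s) fails at w1, so \Box \Diamond (q \land s) is false at w2.
    At w2: \Box q requires q at every successor {w1, w3}.
      q fails at w1, so \Box q is false at w2.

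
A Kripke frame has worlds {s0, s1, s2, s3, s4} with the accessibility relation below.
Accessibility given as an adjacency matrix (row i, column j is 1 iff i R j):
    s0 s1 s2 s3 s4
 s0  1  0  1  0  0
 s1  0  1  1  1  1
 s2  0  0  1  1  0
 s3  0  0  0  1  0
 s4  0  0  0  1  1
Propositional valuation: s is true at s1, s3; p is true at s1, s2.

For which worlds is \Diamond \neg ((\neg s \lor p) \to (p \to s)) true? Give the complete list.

Recall that \Diamond ψ holds at a world iff ψ holds at some accessible world.
Let φ = \Diamond \neg ((\neg s \lor p) \to (p \to s)). Evaluate φ at each world:
  s0 (successors {s0, s2}): φ is true.
  s1 (successors {s1, s2, s3, s4}): φ is true.
  s2 (successors {s2, s3}): φ is true.
  s3 (successors {s3}): φ is false.
  s4 (successors {s3, s4}): φ is false.
For instance, at s3:
  At s3: \Diamond \neg ((\neg s \lor p) \to (p \to s)) requires \neg ((\neg s \lor p) \to (p \to s)) at some successor in {s3}.
    At s3: \neg ((\neg s \lor p) \to (p \to s)) is false.
  So \Diamond \neg ((\neg s \lor p) \to (p \to s)) is false at s3.
Satisfying worlds: {s0, s1, s2}

s0, s1, s2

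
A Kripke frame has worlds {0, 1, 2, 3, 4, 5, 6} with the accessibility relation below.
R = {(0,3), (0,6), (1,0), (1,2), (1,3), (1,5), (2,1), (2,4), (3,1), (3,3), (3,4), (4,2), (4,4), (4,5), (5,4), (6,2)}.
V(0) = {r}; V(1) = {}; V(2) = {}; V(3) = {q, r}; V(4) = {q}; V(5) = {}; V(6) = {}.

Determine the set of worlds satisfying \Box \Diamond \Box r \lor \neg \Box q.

Recall that \Box ψ holds at a world iff ψ holds at every accessible world, and \Diamond ψ holds iff ψ holds at some accessible world.
Let φ = \Box \Diamond \Box r \lor \neg \Box q. Evaluate φ at each world:
  0 (successors {3, 6}): φ is true.
  1 (successors {0, 2, 3, 5}): φ is true.
  2 (successors {1, 4}): φ is true.
  3 (successors {1, 3, 4}): φ is true.
  4 (successors {2, 4, 5}): φ is true.
  5 (successors {4}): φ is false.
  6 (successors {2}): φ is true.
For instance, at 2:
  At 2: \Box \Diamond \Box r is false, \neg \Box q is true, so \Box \Diamond \Box r \lor \neg \Box q is true.
    At 2: \Box \Diamond \Box r requires \Diamond \Box r at every successor {1, 4}.
      \Diamond \Box r fails at 1, so \Box \Diamond \Box r is false at 2.
    At 2: \Box q is false, so \neg \Box q is true.
      At 2: \Box q requires q at every successor {1, 4}.
        q fails at 1, so \Box q is false at 2.
Satisfying worlds: {0, 1, 2, 3, 4, 6}

0, 1, 2, 3, 4, 6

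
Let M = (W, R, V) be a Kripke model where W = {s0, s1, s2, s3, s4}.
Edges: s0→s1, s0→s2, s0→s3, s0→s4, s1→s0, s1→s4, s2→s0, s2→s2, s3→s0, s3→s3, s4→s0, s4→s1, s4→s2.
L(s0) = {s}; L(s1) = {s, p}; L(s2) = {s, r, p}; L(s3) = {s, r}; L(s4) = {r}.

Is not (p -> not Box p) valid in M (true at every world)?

No

Let φ = not (p -> not Box p). Evaluate φ at each world:
  s0 (successors {s1, s2, s3, s4}): φ is false.
  s1 (successors {s0, s4}): φ is false.
  s2 (successors {s0, s2}): φ is false.
  s3 (successors {s0, s3}): φ is false.
  s4 (successors {s0, s1, s2}): φ is false.
Detail at s0 (counterexample):
  At s0: p -> not Box p is true, so not (p -> not Box p) is false.
    At s0: p is false, not Box p is true, so p -> not Box p is true.
      At s0: Box p is false, so not Box p is true.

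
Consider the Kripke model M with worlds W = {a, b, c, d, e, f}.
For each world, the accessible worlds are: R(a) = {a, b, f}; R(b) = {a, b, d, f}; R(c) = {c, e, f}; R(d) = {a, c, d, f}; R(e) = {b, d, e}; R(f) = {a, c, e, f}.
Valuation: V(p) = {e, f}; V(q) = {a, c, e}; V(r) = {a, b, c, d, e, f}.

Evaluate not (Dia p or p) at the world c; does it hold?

No

Recall that Dia ψ holds at a world iff ψ holds at some accessible world.
At c: Dia p or p is true, so not (Dia p or p) is false.
  At c: Dia p is true, p is false, so Dia p or p is true.
    At c: Dia p requires p at some successor in {c, e, f}.
      p holds at e, so Dia p is true at c.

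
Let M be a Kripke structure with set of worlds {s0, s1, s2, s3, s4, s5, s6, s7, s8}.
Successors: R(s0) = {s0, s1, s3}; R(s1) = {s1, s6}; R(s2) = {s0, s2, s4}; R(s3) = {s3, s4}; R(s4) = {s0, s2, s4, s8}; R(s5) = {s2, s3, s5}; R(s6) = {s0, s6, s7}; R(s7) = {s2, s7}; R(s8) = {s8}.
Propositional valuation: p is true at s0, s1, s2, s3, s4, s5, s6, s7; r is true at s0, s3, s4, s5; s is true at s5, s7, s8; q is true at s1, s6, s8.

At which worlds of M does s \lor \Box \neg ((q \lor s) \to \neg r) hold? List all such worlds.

s5, s7, s8

Recall that \Box ψ holds at a world iff ψ holds at every accessible world, and \Diamond ψ holds iff ψ holds at some accessible world.
Let φ = s \lor \Box \neg ((q \lor s) \to \neg r). Evaluate φ at each world:
  s0 (successors {s0, s1, s3}): φ is false.
  s1 (successors {s1, s6}): φ is false.
  s2 (successors {s0, s2, s4}): φ is false.
  s3 (successors {s3, s4}): φ is false.
  s4 (successors {s0, s2, s4, s8}): φ is false.
  s5 (successors {s2, s3, s5}): φ is true.
  s6 (successors {s0, s6, s7}): φ is false.
  s7 (successors {s2, s7}): φ is true.
  s8 (successors {s8}): φ is true.
For instance, at s5:
  At s5: s is true, \Box \neg ((q \lor s) \to \neg r) is false, so s \lor \Box \neg ((q \lor s) \to \neg r) is true.
    At s5: \Box \neg ((q \lor s) \to \neg r) requires \neg ((q \lor s) \to \neg r) at every successor {s2, s3, s5}.
      \neg ((q \lor s) \to \neg r) fails at s2, so \Box \neg ((q \lor s) \to \neg r) is false at s5.
Satisfying worlds: {s5, s7, s8}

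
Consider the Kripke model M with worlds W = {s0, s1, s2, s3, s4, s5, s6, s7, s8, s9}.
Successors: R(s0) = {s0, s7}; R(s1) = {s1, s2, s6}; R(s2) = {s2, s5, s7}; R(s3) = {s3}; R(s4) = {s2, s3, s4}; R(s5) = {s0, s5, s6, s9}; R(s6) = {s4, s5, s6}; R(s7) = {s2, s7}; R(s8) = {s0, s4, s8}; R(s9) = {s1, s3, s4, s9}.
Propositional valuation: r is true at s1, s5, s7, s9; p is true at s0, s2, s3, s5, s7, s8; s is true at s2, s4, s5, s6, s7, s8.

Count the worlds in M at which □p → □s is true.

8

Recall that □ψ holds at a world iff ψ holds at every accessible world, and ◇ψ holds iff ψ holds at some accessible world.
Let φ = □p → □s. Evaluate φ at each world:
  s0 (successors {s0, s7}): φ is false.
  s1 (successors {s1, s2, s6}): φ is true.
  s2 (successors {s2, s5, s7}): φ is true.
  s3 (successors {s3}): φ is false.
  s4 (successors {s2, s3, s4}): φ is true.
  s5 (successors {s0, s5, s6, s9}): φ is true.
  s6 (successors {s4, s5, s6}): φ is true.
  s7 (successors {s2, s7}): φ is true.
  s8 (successors {s0, s4, s8}): φ is true.
  s9 (successors {s1, s3, s4, s9}): φ is true.
For instance, at s0:
  At s0: □p is true, □s is false, so □p → □s is false.
    At s0: □p requires p at every successor {s0, s7}.
      At s0: p is true.
      At s7: p is true.
    So □p is true at s0.
    At s0: □s requires s at every successor {s0, s7}.
      s fails at s0, so □s is false at s0.
Satisfying worlds: {s1, s2, s4, s5, s6, s7, s8, s9}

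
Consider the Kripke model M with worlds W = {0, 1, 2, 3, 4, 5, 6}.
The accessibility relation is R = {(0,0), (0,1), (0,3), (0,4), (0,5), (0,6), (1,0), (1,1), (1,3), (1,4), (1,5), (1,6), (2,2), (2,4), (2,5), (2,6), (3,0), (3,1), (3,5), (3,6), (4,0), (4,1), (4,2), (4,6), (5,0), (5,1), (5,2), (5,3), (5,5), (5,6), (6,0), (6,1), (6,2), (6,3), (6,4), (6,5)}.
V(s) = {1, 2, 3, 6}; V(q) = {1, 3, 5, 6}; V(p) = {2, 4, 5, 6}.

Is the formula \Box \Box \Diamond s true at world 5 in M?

At 5: \Box \Box \Diamond s requires \Box \Diamond s at every successor {0, 1, 2, 3, 5, 6}.
  At 0: \Box \Diamond s is true.
  At 1: \Box \Diamond s is true.
  At 2: \Box \Diamond s is true.
  At 3: \Box \Diamond s is true.
  At 5: \Box \Diamond s is true.
  At 6: \Box \Diamond s is true.
So \Box \Box \Diamond s is true at 5.

Yes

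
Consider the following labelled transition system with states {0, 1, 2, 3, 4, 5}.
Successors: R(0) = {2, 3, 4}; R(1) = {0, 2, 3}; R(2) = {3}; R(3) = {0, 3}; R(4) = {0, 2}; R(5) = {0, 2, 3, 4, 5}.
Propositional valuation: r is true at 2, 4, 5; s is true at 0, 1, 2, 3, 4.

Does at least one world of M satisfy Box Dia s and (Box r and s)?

Recall that Box ψ holds at a world iff ψ holds at every accessible world, and Dia ψ holds iff ψ holds at some accessible world.
Let φ = Box Dia s and (Box r and s). Evaluate φ at each world:
  0 (successors {2, 3, 4}): φ is false.
  1 (successors {0, 2, 3}): φ is false.
  2 (successors {3}): φ is false.
  3 (successors {0, 3}): φ is false.
  4 (successors {0, 2}): φ is false.
  5 (successors {0, 2, 3, 4, 5}): φ is false.
For instance, at 2:
  At 2: Box Dia s is true, Box r and s is false, so Box Dia s and (Box r and s) is false.
    At 2: Box Dia s requires Dia s at every successor {3}.
      At 3: Dia s is true.
    So Box Dia s is true at 2.
    At 2: Box r is false, s is true, so Box r and s is false.
      At 2: Box r requires r at every successor {3}.
        r fails at 3, so Box r is false at 2.

No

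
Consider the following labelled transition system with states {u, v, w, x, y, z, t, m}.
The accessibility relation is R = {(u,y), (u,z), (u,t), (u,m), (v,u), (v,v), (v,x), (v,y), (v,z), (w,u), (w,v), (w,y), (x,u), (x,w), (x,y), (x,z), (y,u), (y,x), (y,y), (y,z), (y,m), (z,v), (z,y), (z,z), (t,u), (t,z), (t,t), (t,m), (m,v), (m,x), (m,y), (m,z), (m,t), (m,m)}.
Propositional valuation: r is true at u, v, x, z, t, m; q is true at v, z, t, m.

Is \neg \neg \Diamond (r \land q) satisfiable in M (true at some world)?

Recall that \Diamond ψ holds at a world iff ψ holds at some accessible world.
Let φ = \neg \neg \Diamond (r \land q). Evaluate φ at each world:
  u (successors {y, z, t, m}): φ is true.
  v (successors {u, v, x, y, z}): φ is true.
  w (successors {u, v, y}): φ is true.
  x (successors {u, w, y, z}): φ is true.
  y (successors {u, x, y, z, m}): φ is true.
  z (successors {v, y, z}): φ is true.
  t (successors {u, z, t, m}): φ is true.
  m (successors {v, x, y, z, t, m}): φ is true.
Detail at u (witness):
  At u: \neg \Diamond (r \land q) is false, so \neg \neg \Diamond (r \land q) is true.
    At u: \Diamond (r \land q) is true, so \neg \Diamond (r \land q) is false.
      At u: \Diamond (r \land q) requires r \land q at some successor in {y, z, t, m}.
        r \land q holds at z, so \Diamond (r \land q) is true at u.

Yes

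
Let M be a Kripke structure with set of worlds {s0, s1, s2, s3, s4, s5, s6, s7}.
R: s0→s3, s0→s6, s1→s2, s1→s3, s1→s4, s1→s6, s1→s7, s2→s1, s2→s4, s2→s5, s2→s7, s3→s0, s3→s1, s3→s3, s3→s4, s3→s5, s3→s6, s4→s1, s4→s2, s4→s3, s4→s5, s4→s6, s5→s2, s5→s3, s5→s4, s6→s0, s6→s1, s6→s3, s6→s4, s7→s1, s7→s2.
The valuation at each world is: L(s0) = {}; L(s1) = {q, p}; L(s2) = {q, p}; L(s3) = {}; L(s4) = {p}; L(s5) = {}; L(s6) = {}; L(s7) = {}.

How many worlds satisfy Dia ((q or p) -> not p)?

Recall that Dia ψ holds at a world iff ψ holds at some accessible world.
Let φ = Dia ((q or p) -> not p). Evaluate φ at each world:
  s0 (successors {s3, s6}): φ is true.
  s1 (successors {s2, s3, s4, s6, s7}): φ is true.
  s2 (successors {s1, s4, s5, s7}): φ is true.
  s3 (successors {s0, s1, s3, s4, s5, s6}): φ is true.
  s4 (successors {s1, s2, s3, s5, s6}): φ is true.
  s5 (successors {s2, s3, s4}): φ is true.
  s6 (successors {s0, s1, s3, s4}): φ is true.
  s7 (successors {s1, s2}): φ is false.
For instance, at s0:
  At s0: Dia ((q or p) -> not p) requires (q or p) -> not p at some successor in {s3, s6}.
    (q or p) -> not p holds at s3, so Dia ((q or p) -> not p) is true at s0.
Satisfying worlds: {s0, s1, s2, s3, s4, s5, s6}

7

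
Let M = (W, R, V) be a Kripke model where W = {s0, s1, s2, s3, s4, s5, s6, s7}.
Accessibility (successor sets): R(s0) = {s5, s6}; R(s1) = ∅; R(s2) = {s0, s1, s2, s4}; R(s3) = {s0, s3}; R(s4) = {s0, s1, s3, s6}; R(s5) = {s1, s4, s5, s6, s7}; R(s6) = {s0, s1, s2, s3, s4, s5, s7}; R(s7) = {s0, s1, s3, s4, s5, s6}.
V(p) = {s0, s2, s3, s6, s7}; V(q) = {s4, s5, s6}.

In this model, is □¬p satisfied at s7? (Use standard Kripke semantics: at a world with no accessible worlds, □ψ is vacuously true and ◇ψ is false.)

No

Recall that □ψ holds at a world iff ψ holds at every accessible world, and ◇ψ holds iff ψ holds at some accessible world.
At s7: □¬p requires ¬p at every successor {s0, s1, s3, s4, s5, s6}.
  ¬p fails at s0, so □¬p is false at s7.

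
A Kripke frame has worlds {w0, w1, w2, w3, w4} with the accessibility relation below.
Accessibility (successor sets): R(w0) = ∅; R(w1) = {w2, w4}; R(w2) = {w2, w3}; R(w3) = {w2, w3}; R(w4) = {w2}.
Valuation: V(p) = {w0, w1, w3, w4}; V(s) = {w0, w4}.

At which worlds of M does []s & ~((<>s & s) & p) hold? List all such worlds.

w0

Let φ = []s & ~((<>s & s) & p). Evaluate φ at each world:
  w0 (successors ∅): φ is true.
  w1 (successors {w2, w4}): φ is false.
  w2 (successors {w2, w3}): φ is false.
  w3 (successors {w2, w3}): φ is false.
  w4 (successors {w2}): φ is false.
For instance, at w2:
  At w2: []s is false, ~((<>s & s) & p) is true, so []s & ~((<>s & s) & p) is false.
    At w2: []s requires s at every successor {w2, w3}.
      s fails at w2, so []s is false at w2.
    At w2: (<>s & s) & p is false, so ~((<>s & s) & p) is true.
      At w2: <>s & s is false, p is false, so (<>s & s) & p is false.
Satisfying worlds: {w0}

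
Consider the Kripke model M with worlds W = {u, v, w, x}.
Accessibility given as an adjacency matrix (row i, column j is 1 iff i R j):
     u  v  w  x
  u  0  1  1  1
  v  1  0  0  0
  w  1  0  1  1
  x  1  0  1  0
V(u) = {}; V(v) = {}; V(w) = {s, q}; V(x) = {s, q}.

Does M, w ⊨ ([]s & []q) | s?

Yes

At w: []s & []q is false, s is true, so ([]s & []q) | s is true.
  At w: []s is false, []q is false, so []s & []q is false.
    At w: []s requires s at every successor {u, w, x}.
      s fails at u, so []s is false at w.
    At w: []q requires q at every successor {u, w, x}.
      q fails at u, so []q is false at w.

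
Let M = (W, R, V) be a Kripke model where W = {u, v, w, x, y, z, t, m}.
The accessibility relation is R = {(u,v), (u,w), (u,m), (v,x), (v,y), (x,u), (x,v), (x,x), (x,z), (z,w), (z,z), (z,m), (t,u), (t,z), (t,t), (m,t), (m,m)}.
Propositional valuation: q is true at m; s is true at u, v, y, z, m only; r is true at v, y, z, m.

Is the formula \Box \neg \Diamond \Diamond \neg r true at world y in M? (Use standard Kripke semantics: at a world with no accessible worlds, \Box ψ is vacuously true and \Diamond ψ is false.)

At y: no accessible worlds, so \Box \neg \Diamond \Diamond \neg r holds vacuously.

Yes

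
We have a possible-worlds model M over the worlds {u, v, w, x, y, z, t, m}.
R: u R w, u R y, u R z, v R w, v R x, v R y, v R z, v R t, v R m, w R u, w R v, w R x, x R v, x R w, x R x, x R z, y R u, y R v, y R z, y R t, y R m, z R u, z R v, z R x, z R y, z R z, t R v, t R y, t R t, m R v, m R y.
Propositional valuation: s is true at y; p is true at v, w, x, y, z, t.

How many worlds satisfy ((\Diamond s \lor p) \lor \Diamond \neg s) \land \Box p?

4

Let φ = ((\Diamond s \lor p) \lor \Diamond \neg s) \land \Box p. Evaluate φ at each world:
  u (successors {w, y, z}): φ is true.
  v (successors {w, x, y, z, t, m}): φ is false.
  w (successors {u, v, x}): φ is false.
  x (successors {v, w, x, z}): φ is true.
  y (successors {u, v, z, t, m}): φ is false.
  z (successors {u, v, x, y, z}): φ is false.
  t (successors {v, y, t}): φ is true.
  m (successors {v, y}): φ is true.
For instance, at z:
  At z: (\Diamond s \lor p) \lor \Diamond \neg s is true, \Box p is false, so ((\Diamond s \lor p) \lor \Diamond \neg s) \land \Box p is false.
    At z: \Diamond s \lor p is true, \Diamond \neg s is true, so (\Diamond s \lor p) \lor \Diamond \neg s is true.
      At z: \Diamond s is true, p is true, so \Diamond s \lor p is true.
      At z: \Diamond \neg s requires \neg s at some successor in {u, v, x, y, z}.
        \neg s holds at u, so \Diamond \neg s is true at z.
    At z: \Box p requires p at every successor {u, v, x, y, z}.
      p fails at u, so \Box p is false at z.
Satisfying worlds: {u, x, t, m}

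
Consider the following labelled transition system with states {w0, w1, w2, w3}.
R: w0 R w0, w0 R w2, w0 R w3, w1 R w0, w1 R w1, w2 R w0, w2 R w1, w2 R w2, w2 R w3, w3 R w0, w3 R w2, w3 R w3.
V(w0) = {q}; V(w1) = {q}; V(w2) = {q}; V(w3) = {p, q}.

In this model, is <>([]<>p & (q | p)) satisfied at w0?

Yes

At w0: <>([]<>p & (q | p)) requires []<>p & (q | p) at some successor in {w0, w2, w3}.
  []<>p & (q | p) holds at w0, so <>([]<>p & (q | p)) is true at w0.
    At w0: []<>p is true, q | p is true, so []<>p & (q | p) is true.
      At w0: []<>p requires <>p at every successor {w0, w2, w3}.
        At w0: <>p is true.
        At w2: <>p is true.
        At w3: <>p is true.
      So []<>p is true at w0.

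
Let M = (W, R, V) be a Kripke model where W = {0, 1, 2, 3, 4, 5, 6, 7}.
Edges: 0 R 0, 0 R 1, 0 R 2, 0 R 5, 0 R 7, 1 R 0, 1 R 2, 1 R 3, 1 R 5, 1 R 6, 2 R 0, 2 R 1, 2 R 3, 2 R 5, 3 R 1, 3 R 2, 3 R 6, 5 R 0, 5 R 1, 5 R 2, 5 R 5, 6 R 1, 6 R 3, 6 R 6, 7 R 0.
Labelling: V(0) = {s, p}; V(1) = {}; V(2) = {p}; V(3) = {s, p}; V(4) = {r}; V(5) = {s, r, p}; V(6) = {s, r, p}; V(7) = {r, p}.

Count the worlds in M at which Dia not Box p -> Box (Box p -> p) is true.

3

Let φ = Dia not Box p -> Box (Box p -> p). Evaluate φ at each world:
  0 (successors {0, 1, 2, 5, 7}): φ is false.
  1 (successors {0, 2, 3, 5, 6}): φ is true.
  2 (successors {0, 1, 3, 5}): φ is false.
  3 (successors {1, 2, 6}): φ is false.
  4 (successors ∅): φ is true.
  5 (successors {0, 1, 2, 5}): φ is false.
  6 (successors {1, 3, 6}): φ is false.
  7 (successors {0}): φ is true.
For instance, at 1:
  At 1: Dia not Box p is true, Box (Box p -> p) is true, so Dia not Box p -> Box (Box p -> p) is true.
    At 1: Dia not Box p requires not Box p at some successor in {0, 2, 3, 5, 6}.
      not Box p holds at 0, so Dia not Box p is true at 1.
    At 1: Box (Box p -> p) requires Box p -> p at every successor {0, 2, 3, 5, 6}.
      At 0: Box p -> p is true.
      At 2: Box p -> p is true.
      At 3: Box p -> p is true.
      At 5: Box p -> p is true.
      At 6: Box p -> p is true.
    So Box (Box p -> p) is true at 1.
Satisfying worlds: {1, 4, 7}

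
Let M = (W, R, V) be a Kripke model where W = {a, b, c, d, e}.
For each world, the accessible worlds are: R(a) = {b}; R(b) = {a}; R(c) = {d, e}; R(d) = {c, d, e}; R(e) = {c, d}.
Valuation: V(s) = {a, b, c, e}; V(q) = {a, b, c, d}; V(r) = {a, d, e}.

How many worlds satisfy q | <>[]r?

5

Let φ = q | <>[]r. Evaluate φ at each world:
  a (successors {b}): φ is true.
  b (successors {a}): φ is true.
  c (successors {d, e}): φ is true.
  d (successors {c, d, e}): φ is true.
  e (successors {c, d}): φ is true.
For instance, at a:
  At a: q is true, <>[]r is true, so q | <>[]r is true.
    At a: <>[]r requires []r at some successor in {b}.
      []r holds at b, so <>[]r is true at a.
Satisfying worlds: {a, b, c, d, e}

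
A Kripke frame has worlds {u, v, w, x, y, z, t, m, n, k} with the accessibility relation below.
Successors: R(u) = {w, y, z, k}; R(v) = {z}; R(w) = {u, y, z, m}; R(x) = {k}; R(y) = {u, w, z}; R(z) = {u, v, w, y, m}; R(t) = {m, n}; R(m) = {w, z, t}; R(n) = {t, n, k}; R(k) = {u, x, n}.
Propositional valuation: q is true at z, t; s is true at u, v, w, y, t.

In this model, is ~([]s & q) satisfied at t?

Recall that []ψ holds at a world iff ψ holds at every accessible world, and <>ψ holds iff ψ holds at some accessible world.
At t: []s & q is false, so ~([]s & q) is true.
  At t: []s is false, q is true, so []s & q is false.
    At t: []s requires s at every successor {m, n}.
      s fails at m, so []s is false at t.

Yes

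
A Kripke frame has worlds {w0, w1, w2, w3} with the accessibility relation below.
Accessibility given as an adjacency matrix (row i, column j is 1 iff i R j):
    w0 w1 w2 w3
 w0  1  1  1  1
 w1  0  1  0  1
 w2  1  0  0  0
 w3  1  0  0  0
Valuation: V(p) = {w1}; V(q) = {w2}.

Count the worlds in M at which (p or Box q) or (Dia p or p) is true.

Recall that Box ψ holds at a world iff ψ holds at every accessible world, and Dia ψ holds iff ψ holds at some accessible world.
Let φ = (p or Box q) or (Dia p or p). Evaluate φ at each world:
  w0 (successors {w0, w1, w2, w3}): φ is true.
  w1 (successors {w1, w3}): φ is true.
  w2 (successors {w0}): φ is false.
  w3 (successors {w0}): φ is false.
For instance, at w3:
  At w3: p or Box q is false, Dia p or p is false, so (p or Box q) or (Dia p or p) is false.
    At w3: p is false, Box q is false, so p or Box q is false.
      At w3: Box q requires q at every successor {w0}.
        q fails at w0, so Box q is false at w3.
    At w3: Dia p is false, p is false, so Dia p or p is false.
      At w3: Dia p requires p at some successor in {w0}.
        At w0: p is false.
      So Dia p is false at w3.
Satisfying worlds: {w0, w1}

2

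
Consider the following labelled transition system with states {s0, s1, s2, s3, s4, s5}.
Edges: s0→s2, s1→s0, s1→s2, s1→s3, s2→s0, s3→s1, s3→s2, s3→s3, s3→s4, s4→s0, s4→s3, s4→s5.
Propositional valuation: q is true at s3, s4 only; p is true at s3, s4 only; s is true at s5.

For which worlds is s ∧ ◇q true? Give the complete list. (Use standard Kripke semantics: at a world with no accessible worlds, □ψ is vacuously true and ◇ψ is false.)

none

Recall that ◇ψ holds at a world iff ψ holds at some accessible world.
Let φ = s ∧ ◇q. Evaluate φ at each world:
  s0 (successors {s2}): φ is false.
  s1 (successors {s0, s2, s3}): φ is false.
  s2 (successors {s0}): φ is false.
  s3 (successors {s1, s2, s3, s4}): φ is false.
  s4 (successors {s0, s3, s5}): φ is false.
  s5 (successors ∅): φ is false.
For instance, at s1:
  At s1: s is false, ◇q is true, so s ∧ ◇q is false.
    At s1: ◇q requires q at some successor in {s0, s2, s3}.
      q holds at s3, so ◇q is true at s1.
Satisfying worlds: none.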